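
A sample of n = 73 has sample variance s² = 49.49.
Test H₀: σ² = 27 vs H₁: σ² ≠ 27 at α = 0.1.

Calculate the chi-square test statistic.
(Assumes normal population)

df = n - 1 = 72
χ² = (n-1)s²/σ₀² = 72×49.49/27 = 131.9733
Critical values: χ²_{0.95,72} = 53.462, χ²_{0.05,72} = 92.808
Rejection region: χ² < 53.462 or χ² > 92.808
Decision: reject H₀

Answer: χ² = 131.9733, reject H₀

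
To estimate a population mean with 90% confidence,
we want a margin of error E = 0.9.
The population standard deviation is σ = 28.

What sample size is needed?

z_0.05 = 1.645
n = (z×σ/E)² = (1.645×28/0.9)²
n = 2619.1649
Round up: n = 2620

Answer: n = 2620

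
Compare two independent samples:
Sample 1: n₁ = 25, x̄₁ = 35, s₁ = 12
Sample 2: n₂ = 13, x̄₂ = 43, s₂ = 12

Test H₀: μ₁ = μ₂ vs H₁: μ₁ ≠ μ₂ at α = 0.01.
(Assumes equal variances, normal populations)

Pooled variance: s²_p = [24×12² + 12×12²]/(36) = 144.0000
s_p = 12.0000
SE = s_p×√(1/n₁ + 1/n₂) = 12.0000×√(1/25 + 1/13) = 4.1033
t = (x̄₁ - x̄₂)/SE = (35 - 43)/4.1033 = -1.9497
df = 36, t-critical = ±2.719
Decision: fail to reject H₀

Answer: t = -1.9497, fail to reject H₀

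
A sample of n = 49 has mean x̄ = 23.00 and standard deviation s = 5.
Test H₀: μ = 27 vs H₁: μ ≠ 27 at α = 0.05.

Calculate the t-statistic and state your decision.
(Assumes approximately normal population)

Answer: t = -5.5999, reject H₀

Derivation:
df = n - 1 = 48
SE = s/√n = 5/√49 = 0.7143
t = (x̄ - μ₀)/SE = (23.00 - 27)/0.7143 = -5.5999
Critical value: t_{0.025,48} = ±2.011
p-value < 0.0001
Decision: reject H₀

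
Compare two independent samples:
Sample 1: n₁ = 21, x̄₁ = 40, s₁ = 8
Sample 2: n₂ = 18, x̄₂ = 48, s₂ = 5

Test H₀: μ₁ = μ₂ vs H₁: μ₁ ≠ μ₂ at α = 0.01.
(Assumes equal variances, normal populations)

Answer: t = -3.6689, reject H₀

Derivation:
Pooled variance: s²_p = [20×8² + 17×5²]/(37) = 46.0811
s_p = 6.7883
SE = s_p×√(1/n₁ + 1/n₂) = 6.7883×√(1/21 + 1/18) = 2.1805
t = (x̄₁ - x̄₂)/SE = (40 - 48)/2.1805 = -3.6689
df = 37, t-critical = ±2.715
Decision: reject H₀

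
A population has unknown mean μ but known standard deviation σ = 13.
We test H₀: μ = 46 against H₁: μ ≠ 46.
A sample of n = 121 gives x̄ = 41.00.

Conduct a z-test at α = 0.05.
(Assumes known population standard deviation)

Standard error: SE = σ/√n = 13/√121 = 1.1818
z-statistic: z = (x̄ - μ₀)/SE = (41.00 - 46)/1.1818 = -4.2308
Critical value: ±1.960
p-value < 0.0001
Decision: reject H₀

Answer: z = -4.2308, reject H₀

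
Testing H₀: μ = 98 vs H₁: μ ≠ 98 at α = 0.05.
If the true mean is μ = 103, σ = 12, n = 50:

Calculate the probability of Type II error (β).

SE = σ/√n = 12/√50 = 1.6971
Critical values: μ₀ ± z_0.025×SE = 98 ± 1.960×1.6971
Acceptance region: (94.6737, 101.3263)
Under H₁ (μ = 103): z_high = (101.3263 - 103)/1.6971 = -0.9862, z_low = (94.6737 - 103)/1.6971 = -4.9062
β = P(not reject | H₁) = Φ(-0.9862) - Φ(-4.9062) ≈ 0.1620

Answer: β ≈ 0.1620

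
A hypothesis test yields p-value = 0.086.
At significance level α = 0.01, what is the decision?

Answer: fail to reject H₀

Derivation:
Compare p-value to α:
0.086 ≥ 0.01
Decision: fail to reject H₀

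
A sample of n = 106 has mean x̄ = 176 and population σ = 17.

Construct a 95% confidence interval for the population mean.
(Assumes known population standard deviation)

Answer: (172.7636, 179.2364)

Derivation:
Confidence level: 95%, α = 0.05
z_0.025 = 1.960
SE = σ/√n = 17/√106 = 1.6512
Margin of error = 1.960 × 1.6512 = 3.2364
CI: x̄ ± margin = 176 ± 3.2364
CI: (172.7636, 179.2364)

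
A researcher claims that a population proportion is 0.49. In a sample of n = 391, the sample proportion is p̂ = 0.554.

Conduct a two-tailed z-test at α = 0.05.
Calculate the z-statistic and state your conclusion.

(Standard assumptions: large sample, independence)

H₀: p = 0.49, H₁: p ≠ 0.49
Standard error: SE = √(p₀(1-p₀)/n) = √(0.49×0.51/391) = 0.025281
z-statistic: z = (p̂ - p₀)/SE = (0.554 - 0.49)/0.025281 = 2.5315
Critical value: z_0.025 = ±1.960
p-value = 0.0114
Decision: reject H₀ at α = 0.05

Answer: z = 2.5315, reject H₀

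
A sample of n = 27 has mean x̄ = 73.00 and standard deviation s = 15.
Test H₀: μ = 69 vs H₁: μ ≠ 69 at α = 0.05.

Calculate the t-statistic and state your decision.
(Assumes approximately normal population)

df = n - 1 = 26
SE = s/√n = 15/√27 = 2.8868
t = (x̄ - μ₀)/SE = (73.00 - 69)/2.8868 = 1.3856
Critical value: t_{0.025,26} = ±2.056
p-value ≈ 0.1776
Decision: fail to reject H₀

Answer: t = 1.3856, fail to reject H₀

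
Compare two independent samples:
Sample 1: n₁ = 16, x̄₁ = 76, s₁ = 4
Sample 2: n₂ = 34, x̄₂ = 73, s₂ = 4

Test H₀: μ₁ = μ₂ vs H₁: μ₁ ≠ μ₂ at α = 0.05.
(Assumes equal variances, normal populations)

Pooled variance: s²_p = [15×4² + 33×4²]/(48) = 16.0000
s_p = 4.0000
SE = s_p×√(1/n₁ + 1/n₂) = 4.0000×√(1/16 + 1/34) = 1.2127
t = (x̄₁ - x̄₂)/SE = (76 - 73)/1.2127 = 2.4738
df = 48, t-critical = ±2.011
Decision: reject H₀

Answer: t = 2.4738, reject H₀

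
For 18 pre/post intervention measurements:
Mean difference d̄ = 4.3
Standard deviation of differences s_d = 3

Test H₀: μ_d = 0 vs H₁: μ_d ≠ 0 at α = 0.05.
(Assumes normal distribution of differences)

Answer: t = 6.0812, reject H₀

Derivation:
df = n - 1 = 17
SE = s_d/√n = 3/√18 = 0.7071
t = d̄/SE = 4.3/0.7071 = 6.0812
Critical value: t_{0.025,17} = ±2.110
p-value < 0.0001
Decision: reject H₀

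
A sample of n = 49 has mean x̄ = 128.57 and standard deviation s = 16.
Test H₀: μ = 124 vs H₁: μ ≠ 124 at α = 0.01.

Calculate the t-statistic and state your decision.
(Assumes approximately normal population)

df = n - 1 = 48
SE = s/√n = 16/√49 = 2.2857
t = (x̄ - μ₀)/SE = (128.57 - 124)/2.2857 = 1.9994
Critical value: t_{0.005,48} = ±2.682
p-value ≈ 0.0512
Decision: fail to reject H₀

Answer: t = 1.9994, fail to reject H₀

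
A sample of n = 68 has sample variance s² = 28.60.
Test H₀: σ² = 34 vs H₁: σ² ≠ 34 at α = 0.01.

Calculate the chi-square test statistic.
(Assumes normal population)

Answer: χ² = 56.3588, fail to reject H₀

Derivation:
df = n - 1 = 67
χ² = (n-1)s²/σ₀² = 67×28.60/34 = 56.3588
Critical values: χ²_{0.995,67} = 40.935, χ²_{0.005,67} = 100.554
Rejection region: χ² < 40.935 or χ² > 100.554
Decision: fail to reject H₀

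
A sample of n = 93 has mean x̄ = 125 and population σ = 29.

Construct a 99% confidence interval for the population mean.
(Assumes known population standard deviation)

Confidence level: 99%, α = 0.01
z_0.005 = 2.576
SE = σ/√n = 29/√93 = 3.0072
Margin of error = 2.576 × 3.0072 = 7.7465
CI: x̄ ± margin = 125 ± 7.7465
CI: (117.2535, 132.7465)

Answer: (117.2535, 132.7465)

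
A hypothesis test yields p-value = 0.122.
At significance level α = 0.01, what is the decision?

Answer: fail to reject H₀

Derivation:
Compare p-value to α:
0.122 ≥ 0.01
Decision: fail to reject H₀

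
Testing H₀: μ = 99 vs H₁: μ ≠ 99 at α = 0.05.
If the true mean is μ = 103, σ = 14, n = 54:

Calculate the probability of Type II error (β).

Answer: β ≈ 0.4445

Derivation:
SE = σ/√n = 14/√54 = 1.9052
Critical values: μ₀ ± z_0.025×SE = 99 ± 1.960×1.9052
Acceptance region: (95.2658, 102.7342)
Under H₁ (μ = 103): z_high = (102.7342 - 103)/1.9052 = -0.1395, z_low = (95.2658 - 103)/1.9052 = -4.0595
β = P(not reject | H₁) = Φ(-0.1395) - Φ(-4.0595) ≈ 0.4445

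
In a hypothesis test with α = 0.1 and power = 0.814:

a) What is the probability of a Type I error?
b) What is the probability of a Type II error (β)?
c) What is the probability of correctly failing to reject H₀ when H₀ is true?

a) Type I error probability = α = 0.1
b) Power = P(reject H₀ | H₁ true) = 1 - β = 0.814, so Type II error probability = β = 1 - Power = 0.186
c) P(fail to reject H₀ | H₀ true) = 1 - α = 0.9

Answer: a) 0.1, b) 0.186, c) 0.9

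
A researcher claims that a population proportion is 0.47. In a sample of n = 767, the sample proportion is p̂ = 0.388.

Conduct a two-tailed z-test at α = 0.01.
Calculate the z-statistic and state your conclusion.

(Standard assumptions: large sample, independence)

Answer: z = -4.5502, reject H₀

Derivation:
H₀: p = 0.47, H₁: p ≠ 0.47
Standard error: SE = √(p₀(1-p₀)/n) = √(0.47×0.53/767) = 0.018021
z-statistic: z = (p̂ - p₀)/SE = (0.388 - 0.47)/0.018021 = -4.5502
Critical value: z_0.005 = ±2.576
p-value < 0.0001
Decision: reject H₀ at α = 0.01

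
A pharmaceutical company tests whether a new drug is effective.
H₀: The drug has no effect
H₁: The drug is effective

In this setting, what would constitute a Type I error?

Type I error: rejecting H₀ when it is actually true (false positive).
Type II error: failing to reject H₀ when H₁ is actually true (false negative).

Answer: Concluding the drug is effective when it actually has no effect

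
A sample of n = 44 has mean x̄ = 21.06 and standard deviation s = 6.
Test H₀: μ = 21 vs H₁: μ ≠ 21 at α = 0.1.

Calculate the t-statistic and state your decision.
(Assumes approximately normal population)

Answer: t = 0.0663, fail to reject H₀

Derivation:
df = n - 1 = 43
SE = s/√n = 6/√44 = 0.9045
t = (x̄ - μ₀)/SE = (21.06 - 21)/0.9045 = 0.0663
Critical value: t_{0.05,43} = ±1.681
p-value ≈ 0.9474
Decision: fail to reject H₀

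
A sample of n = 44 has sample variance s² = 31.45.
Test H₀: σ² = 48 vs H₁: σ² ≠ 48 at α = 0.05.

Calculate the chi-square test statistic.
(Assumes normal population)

Answer: χ² = 28.1740, fail to reject H₀

Derivation:
df = n - 1 = 43
χ² = (n-1)s²/σ₀² = 43×31.45/48 = 28.1740
Critical values: χ²_{0.975,43} = 26.785, χ²_{0.025,43} = 62.990
Rejection region: χ² < 26.785 or χ² > 62.990
Decision: fail to reject H₀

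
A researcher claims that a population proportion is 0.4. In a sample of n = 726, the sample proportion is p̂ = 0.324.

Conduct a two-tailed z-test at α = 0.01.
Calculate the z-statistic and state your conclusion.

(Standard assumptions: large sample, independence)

Answer: z = -4.1800, reject H₀

Derivation:
H₀: p = 0.4, H₁: p ≠ 0.4
Standard error: SE = √(p₀(1-p₀)/n) = √(0.4×0.6/726) = 0.018182
z-statistic: z = (p̂ - p₀)/SE = (0.324 - 0.4)/0.018182 = -4.1800
Critical value: z_0.005 = ±2.576
p-value < 0.0001
Decision: reject H₀ at α = 0.01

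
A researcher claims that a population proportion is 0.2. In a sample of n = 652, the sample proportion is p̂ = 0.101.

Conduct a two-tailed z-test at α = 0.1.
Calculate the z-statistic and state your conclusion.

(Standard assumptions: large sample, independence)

H₀: p = 0.2, H₁: p ≠ 0.2
Standard error: SE = √(p₀(1-p₀)/n) = √(0.2×0.8/652) = 0.015665
z-statistic: z = (p̂ - p₀)/SE = (0.101 - 0.2)/0.015665 = -6.3198
Critical value: z_0.05 = ±1.645
p-value < 0.0001
Decision: reject H₀ at α = 0.1

Answer: z = -6.3198, reject H₀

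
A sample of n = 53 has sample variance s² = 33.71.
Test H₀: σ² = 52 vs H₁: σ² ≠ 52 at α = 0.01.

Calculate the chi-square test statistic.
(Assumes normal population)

df = n - 1 = 52
χ² = (n-1)s²/σ₀² = 52×33.71/52 = 33.7100
Critical values: χ²_{0.995,52} = 29.481, χ²_{0.005,52} = 82.001
Rejection region: χ² < 29.481 or χ² > 82.001
Decision: fail to reject H₀

Answer: χ² = 33.7100, fail to reject H₀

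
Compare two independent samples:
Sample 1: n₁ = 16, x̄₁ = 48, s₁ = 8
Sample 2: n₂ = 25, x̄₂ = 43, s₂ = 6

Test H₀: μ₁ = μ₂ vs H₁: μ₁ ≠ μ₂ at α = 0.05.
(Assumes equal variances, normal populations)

Pooled variance: s²_p = [15×8² + 24×6²]/(39) = 46.7692
s_p = 6.8388
SE = s_p×√(1/n₁ + 1/n₂) = 6.8388×√(1/16 + 1/25) = 2.1895
t = (x̄₁ - x̄₂)/SE = (48 - 43)/2.1895 = 2.2836
df = 39, t-critical = ±2.023
Decision: reject H₀

Answer: t = 2.2836, reject H₀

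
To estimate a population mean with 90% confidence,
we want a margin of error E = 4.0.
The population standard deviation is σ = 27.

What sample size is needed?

z_0.05 = 1.645
n = (z×σ/E)² = (1.645×27/4.0)²
n = 123.2933
Round up: n = 124

Answer: n = 124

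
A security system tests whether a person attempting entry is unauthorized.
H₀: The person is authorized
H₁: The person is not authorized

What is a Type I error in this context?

A Type I error (probability α) occurs when we reject a true H₀.
A Type II error (probability β) occurs when we fail to reject a false H₀.

Answer: Denying entry to an authorized person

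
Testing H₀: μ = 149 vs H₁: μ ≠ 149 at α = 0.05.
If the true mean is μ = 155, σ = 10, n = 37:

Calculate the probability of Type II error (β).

SE = σ/√n = 10/√37 = 1.6440
Critical values: μ₀ ± z_0.025×SE = 149 ± 1.960×1.6440
Acceptance region: (145.7778, 152.2222)
Under H₁ (μ = 155): z_high = (152.2222 - 155)/1.6440 = -1.6897, z_low = (145.7778 - 155)/1.6440 = -5.6096
β = P(not reject | H₁) = Φ(-1.6897) - Φ(-5.6096) ≈ 0.0455

Answer: β ≈ 0.0455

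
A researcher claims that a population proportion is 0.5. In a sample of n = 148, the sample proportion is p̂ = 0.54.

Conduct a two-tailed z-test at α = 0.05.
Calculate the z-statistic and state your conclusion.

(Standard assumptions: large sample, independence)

H₀: p = 0.5, H₁: p ≠ 0.5
Standard error: SE = √(p₀(1-p₀)/n) = √(0.5×0.5/148) = 0.041100
z-statistic: z = (p̂ - p₀)/SE = (0.54 - 0.5)/0.041100 = 0.9732
Critical value: z_0.025 = ±1.960
p-value = 0.3305
Decision: fail to reject H₀ at α = 0.05

Answer: z = 0.9732, fail to reject H₀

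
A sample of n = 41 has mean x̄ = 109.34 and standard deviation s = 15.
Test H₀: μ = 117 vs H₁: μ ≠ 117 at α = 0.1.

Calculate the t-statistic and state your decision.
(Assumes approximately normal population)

Answer: t = -3.2699, reject H₀

Derivation:
df = n - 1 = 40
SE = s/√n = 15/√41 = 2.3426
t = (x̄ - μ₀)/SE = (109.34 - 117)/2.3426 = -3.2699
Critical value: t_{0.05,40} = ±1.684
p-value ≈ 0.0022
Decision: reject H₀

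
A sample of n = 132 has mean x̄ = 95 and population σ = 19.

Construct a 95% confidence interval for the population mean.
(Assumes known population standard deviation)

Answer: (91.7587, 98.2413)

Derivation:
Confidence level: 95%, α = 0.05
z_0.025 = 1.960
SE = σ/√n = 19/√132 = 1.6537
Margin of error = 1.960 × 1.6537 = 3.2413
CI: x̄ ± margin = 95 ± 3.2413
CI: (91.7587, 98.2413)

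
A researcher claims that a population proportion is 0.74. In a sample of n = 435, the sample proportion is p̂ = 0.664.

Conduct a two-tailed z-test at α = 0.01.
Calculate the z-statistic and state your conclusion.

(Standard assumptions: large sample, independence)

H₀: p = 0.74, H₁: p ≠ 0.74
Standard error: SE = √(p₀(1-p₀)/n) = √(0.74×0.26/435) = 0.021031
z-statistic: z = (p̂ - p₀)/SE = (0.664 - 0.74)/0.021031 = -3.6137
Critical value: z_0.005 = ±2.576
p-value = 0.0003
Decision: reject H₀ at α = 0.01

Answer: z = -3.6137, reject H₀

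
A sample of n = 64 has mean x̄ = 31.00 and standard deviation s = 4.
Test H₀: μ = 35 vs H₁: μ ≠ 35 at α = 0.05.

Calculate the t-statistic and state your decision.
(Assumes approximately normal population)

Answer: t = -8.0000, reject H₀

Derivation:
df = n - 1 = 63
SE = s/√n = 4/√64 = 0.5000
t = (x̄ - μ₀)/SE = (31.00 - 35)/0.5000 = -8.0000
Critical value: t_{0.025,63} = ±1.998
p-value < 0.0001
Decision: reject H₀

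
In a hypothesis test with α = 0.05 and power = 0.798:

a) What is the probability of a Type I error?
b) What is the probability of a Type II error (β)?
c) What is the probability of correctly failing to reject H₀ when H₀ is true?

a) Type I error probability = α = 0.05
b) Power = P(reject H₀ | H₁ true) = 1 - β = 0.798, so Type II error probability = β = 1 - Power = 0.202
c) P(fail to reject H₀ | H₀ true) = 1 - α = 0.95

Answer: a) 0.05, b) 0.202, c) 0.95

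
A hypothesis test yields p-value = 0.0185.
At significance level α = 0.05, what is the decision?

Answer: reject H₀

Derivation:
Compare p-value to α:
0.0185 < 0.05
Decision: reject H₀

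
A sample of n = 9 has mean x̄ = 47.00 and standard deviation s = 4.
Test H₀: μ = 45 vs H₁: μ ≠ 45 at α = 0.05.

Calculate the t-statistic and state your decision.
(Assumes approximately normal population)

Answer: t = 1.5000, fail to reject H₀

Derivation:
df = n - 1 = 8
SE = s/√n = 4/√9 = 1.3333
t = (x̄ - μ₀)/SE = (47.00 - 45)/1.3333 = 1.5000
Critical value: t_{0.025,8} = ±2.306
p-value ≈ 0.1720
Decision: fail to reject H₀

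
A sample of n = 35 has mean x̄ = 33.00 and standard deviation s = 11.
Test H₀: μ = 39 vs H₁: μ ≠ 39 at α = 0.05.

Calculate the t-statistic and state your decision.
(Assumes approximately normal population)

df = n - 1 = 34
SE = s/√n = 11/√35 = 1.8593
t = (x̄ - μ₀)/SE = (33.00 - 39)/1.8593 = -3.2270
Critical value: t_{0.025,34} = ±2.032
p-value ≈ 0.0028
Decision: reject H₀

Answer: t = -3.2270, reject H₀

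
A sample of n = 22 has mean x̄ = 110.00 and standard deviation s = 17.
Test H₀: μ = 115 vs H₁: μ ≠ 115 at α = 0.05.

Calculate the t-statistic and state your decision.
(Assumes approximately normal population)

Answer: t = -1.3795, fail to reject H₀

Derivation:
df = n - 1 = 21
SE = s/√n = 17/√22 = 3.6244
t = (x̄ - μ₀)/SE = (110.00 - 115)/3.6244 = -1.3795
Critical value: t_{0.025,21} = ±2.080
p-value ≈ 0.1823
Decision: fail to reject H₀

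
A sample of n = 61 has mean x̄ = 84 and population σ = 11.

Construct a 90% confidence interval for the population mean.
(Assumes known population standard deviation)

Confidence level: 90%, α = 0.1
z_0.05 = 1.645
SE = σ/√n = 11/√61 = 1.4084
Margin of error = 1.645 × 1.4084 = 2.3168
CI: x̄ ± margin = 84 ± 2.3168
CI: (81.6832, 86.3168)

Answer: (81.6832, 86.3168)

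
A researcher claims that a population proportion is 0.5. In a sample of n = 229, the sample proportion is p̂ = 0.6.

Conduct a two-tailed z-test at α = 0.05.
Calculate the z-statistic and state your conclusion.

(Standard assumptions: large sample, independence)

Answer: z = 3.0265, reject H₀

Derivation:
H₀: p = 0.5, H₁: p ≠ 0.5
Standard error: SE = √(p₀(1-p₀)/n) = √(0.5×0.5/229) = 0.033041
z-statistic: z = (p̂ - p₀)/SE = (0.6 - 0.5)/0.033041 = 3.0265
Critical value: z_0.025 = ±1.960
p-value = 0.0025
Decision: reject H₀ at α = 0.05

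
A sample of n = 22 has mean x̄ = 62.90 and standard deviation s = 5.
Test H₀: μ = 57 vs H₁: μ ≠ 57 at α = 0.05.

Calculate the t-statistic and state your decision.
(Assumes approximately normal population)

Answer: t = 5.5347, reject H₀

Derivation:
df = n - 1 = 21
SE = s/√n = 5/√22 = 1.0660
t = (x̄ - μ₀)/SE = (62.90 - 57)/1.0660 = 5.5347
Critical value: t_{0.025,21} = ±2.080
p-value < 0.0001
Decision: reject H₀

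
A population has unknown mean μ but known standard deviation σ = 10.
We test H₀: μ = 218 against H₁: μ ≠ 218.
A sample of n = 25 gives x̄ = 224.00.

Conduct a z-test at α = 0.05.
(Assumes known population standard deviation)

Standard error: SE = σ/√n = 10/√25 = 2.0000
z-statistic: z = (x̄ - μ₀)/SE = (224.00 - 218)/2.0000 = 3.0000
Critical value: ±1.960
p-value = 0.0027
Decision: reject H₀

Answer: z = 3.0000, reject H₀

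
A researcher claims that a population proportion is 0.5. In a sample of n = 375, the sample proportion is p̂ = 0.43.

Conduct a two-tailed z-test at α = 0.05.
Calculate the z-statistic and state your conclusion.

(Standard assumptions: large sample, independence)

H₀: p = 0.5, H₁: p ≠ 0.5
Standard error: SE = √(p₀(1-p₀)/n) = √(0.5×0.5/375) = 0.025820
z-statistic: z = (p̂ - p₀)/SE = (0.43 - 0.5)/0.025820 = -2.7111
Critical value: z_0.025 = ±1.960
p-value = 0.0067
Decision: reject H₀ at α = 0.05

Answer: z = -2.7111, reject H₀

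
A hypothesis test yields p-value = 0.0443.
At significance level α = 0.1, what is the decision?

Answer: reject H₀

Derivation:
Compare p-value to α:
0.0443 < 0.1
Decision: reject H₀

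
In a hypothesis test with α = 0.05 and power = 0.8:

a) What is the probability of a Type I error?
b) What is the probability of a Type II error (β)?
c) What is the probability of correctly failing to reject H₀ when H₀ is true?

a) Type I error probability = α = 0.05
b) Power = P(reject H₀ | H₁ true) = 1 - β = 0.8, so Type II error probability = β = 1 - Power = 0.2
c) P(fail to reject H₀ | H₀ true) = 1 - α = 0.95

Answer: a) 0.05, b) 0.2, c) 0.95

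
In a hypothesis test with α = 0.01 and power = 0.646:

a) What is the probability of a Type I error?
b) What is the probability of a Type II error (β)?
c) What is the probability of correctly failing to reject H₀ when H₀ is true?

Answer: a) 0.01, b) 0.354, c) 0.99

Derivation:
a) Type I error probability = α = 0.01
b) Power = P(reject H₀ | H₁ true) = 1 - β = 0.646, so Type II error probability = β = 1 - Power = 0.354
c) P(fail to reject H₀ | H₀ true) = 1 - α = 0.99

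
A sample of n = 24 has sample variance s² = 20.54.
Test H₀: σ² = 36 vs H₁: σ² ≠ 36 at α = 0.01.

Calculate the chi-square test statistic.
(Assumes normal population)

Answer: χ² = 13.1228, fail to reject H₀

Derivation:
df = n - 1 = 23
χ² = (n-1)s²/σ₀² = 23×20.54/36 = 13.1228
Critical values: χ²_{0.995,23} = 9.260, χ²_{0.005,23} = 44.181
Rejection region: χ² < 9.260 or χ² > 44.181
Decision: fail to reject H₀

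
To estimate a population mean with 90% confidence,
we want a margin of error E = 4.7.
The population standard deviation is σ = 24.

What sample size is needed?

Answer: n = 71

Derivation:
z_0.05 = 1.645
n = (z×σ/E)² = (1.645×24/4.7)²
n = 70.5600
Round up: n = 71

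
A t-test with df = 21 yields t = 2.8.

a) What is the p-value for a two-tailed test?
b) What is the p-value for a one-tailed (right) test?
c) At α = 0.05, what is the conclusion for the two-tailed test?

Answer: a) 0.0107, b) 0.0054, c) reject H₀

Derivation:
Using t-distribution with df = 21:
a) Two-tailed: p = 2×P(T > 2.8) = 0.0107
b) One-tailed: p = P(T > 2.8) = 0.0054
c) 0.0107 < 0.05, reject H₀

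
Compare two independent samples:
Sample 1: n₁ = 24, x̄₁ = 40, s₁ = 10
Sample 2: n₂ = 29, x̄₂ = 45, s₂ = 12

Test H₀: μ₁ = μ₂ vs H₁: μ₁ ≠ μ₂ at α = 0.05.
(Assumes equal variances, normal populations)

Pooled variance: s²_p = [23×10² + 28×12²]/(51) = 124.1569
s_p = 11.1426
SE = s_p×√(1/n₁ + 1/n₂) = 11.1426×√(1/24 + 1/29) = 3.0748
t = (x̄₁ - x̄₂)/SE = (40 - 45)/3.0748 = -1.6261
df = 51, t-critical = ±2.008
Decision: fail to reject H₀

Answer: t = -1.6261, fail to reject H₀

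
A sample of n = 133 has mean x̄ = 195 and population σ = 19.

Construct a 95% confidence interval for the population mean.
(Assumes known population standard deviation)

Confidence level: 95%, α = 0.05
z_0.025 = 1.960
SE = σ/√n = 19/√133 = 1.6475
Margin of error = 1.960 × 1.6475 = 3.2291
CI: x̄ ± margin = 195 ± 3.2291
CI: (191.7709, 198.2291)

Answer: (191.7709, 198.2291)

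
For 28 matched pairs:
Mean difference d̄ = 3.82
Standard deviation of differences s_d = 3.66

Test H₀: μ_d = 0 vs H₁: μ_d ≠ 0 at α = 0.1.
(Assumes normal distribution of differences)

df = n - 1 = 27
SE = s_d/√n = 3.66/√28 = 0.6917
t = d̄/SE = 3.82/0.6917 = 5.5226
Critical value: t_{0.05,27} = ±1.703
p-value < 0.0001
Decision: reject H₀

Answer: t = 5.5226, reject H₀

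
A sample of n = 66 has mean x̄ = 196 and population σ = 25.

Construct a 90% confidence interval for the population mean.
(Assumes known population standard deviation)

Confidence level: 90%, α = 0.1
z_0.05 = 1.645
SE = σ/√n = 25/√66 = 3.0773
Margin of error = 1.645 × 3.0773 = 5.0622
CI: x̄ ± margin = 196 ± 5.0622
CI: (190.9378, 201.0622)

Answer: (190.9378, 201.0622)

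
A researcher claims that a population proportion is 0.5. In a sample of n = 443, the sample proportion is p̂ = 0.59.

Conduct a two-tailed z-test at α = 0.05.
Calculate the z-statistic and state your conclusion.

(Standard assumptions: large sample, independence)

H₀: p = 0.5, H₁: p ≠ 0.5
Standard error: SE = √(p₀(1-p₀)/n) = √(0.5×0.5/443) = 0.023756
z-statistic: z = (p̂ - p₀)/SE = (0.59 - 0.5)/0.023756 = 3.7885
Critical value: z_0.025 = ±1.960
p-value = 0.0002
Decision: reject H₀ at α = 0.05

Answer: z = 3.7885, reject H₀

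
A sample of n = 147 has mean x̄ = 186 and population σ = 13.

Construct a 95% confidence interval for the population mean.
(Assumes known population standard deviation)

Confidence level: 95%, α = 0.05
z_0.025 = 1.960
SE = σ/√n = 13/√147 = 1.0722
Margin of error = 1.960 × 1.0722 = 2.1015
CI: x̄ ± margin = 186 ± 2.1015
CI: (183.8985, 188.1015)

Answer: (183.8985, 188.1015)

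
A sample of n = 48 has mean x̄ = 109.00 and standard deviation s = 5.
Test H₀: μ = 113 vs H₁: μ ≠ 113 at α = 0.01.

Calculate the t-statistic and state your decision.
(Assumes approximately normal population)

df = n - 1 = 47
SE = s/√n = 5/√48 = 0.7217
t = (x̄ - μ₀)/SE = (109.00 - 113)/0.7217 = -5.5425
Critical value: t_{0.005,47} = ±2.685
p-value < 0.0001
Decision: reject H₀

Answer: t = -5.5425, reject H₀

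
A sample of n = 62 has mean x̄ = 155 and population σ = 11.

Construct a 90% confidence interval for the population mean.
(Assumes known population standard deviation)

Confidence level: 90%, α = 0.1
z_0.05 = 1.645
SE = σ/√n = 11/√62 = 1.3970
Margin of error = 1.645 × 1.3970 = 2.2981
CI: x̄ ± margin = 155 ± 2.2981
CI: (152.7019, 157.2981)

Answer: (152.7019, 157.2981)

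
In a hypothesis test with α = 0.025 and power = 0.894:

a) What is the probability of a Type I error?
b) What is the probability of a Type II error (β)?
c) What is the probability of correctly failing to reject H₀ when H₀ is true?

a) Type I error probability = α = 0.025
b) Power = P(reject H₀ | H₁ true) = 1 - β = 0.894, so Type II error probability = β = 1 - Power = 0.106
c) P(fail to reject H₀ | H₀ true) = 1 - α = 0.975

Answer: a) 0.025, b) 0.106, c) 0.975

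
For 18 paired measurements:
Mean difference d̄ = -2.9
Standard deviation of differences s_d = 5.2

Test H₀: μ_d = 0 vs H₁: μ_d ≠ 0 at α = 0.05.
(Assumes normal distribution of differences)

df = n - 1 = 17
SE = s_d/√n = 5.2/√18 = 1.2257
t = d̄/SE = -2.9/1.2257 = -2.3660
Critical value: t_{0.025,17} = ±2.110
p-value ≈ 0.0301
Decision: reject H₀

Answer: t = -2.3660, reject H₀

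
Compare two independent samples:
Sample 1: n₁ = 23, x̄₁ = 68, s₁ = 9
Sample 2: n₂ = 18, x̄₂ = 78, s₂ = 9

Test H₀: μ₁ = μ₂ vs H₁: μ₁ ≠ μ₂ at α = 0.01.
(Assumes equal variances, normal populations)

Pooled variance: s²_p = [22×9² + 17×9²]/(39) = 81.0000
s_p = 9.0000
SE = s_p×√(1/n₁ + 1/n₂) = 9.0000×√(1/23 + 1/18) = 2.8323
t = (x̄₁ - x̄₂)/SE = (68 - 78)/2.8323 = -3.5307
df = 39, t-critical = ±2.708
Decision: reject H₀

Answer: t = -3.5307, reject H₀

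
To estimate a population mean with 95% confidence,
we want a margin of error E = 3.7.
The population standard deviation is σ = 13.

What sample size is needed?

Answer: n = 48

Derivation:
z_0.025 = 1.960
n = (z×σ/E)² = (1.960×13/3.7)²
n = 47.4237
Round up: n = 48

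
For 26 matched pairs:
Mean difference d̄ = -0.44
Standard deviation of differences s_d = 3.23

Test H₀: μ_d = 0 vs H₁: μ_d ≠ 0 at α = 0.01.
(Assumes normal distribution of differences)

df = n - 1 = 25
SE = s_d/√n = 3.23/√26 = 0.6335
t = d̄/SE = -0.44/0.6335 = -0.6946
Critical value: t_{0.005,25} = ±2.787
p-value ≈ 0.4937
Decision: fail to reject H₀

Answer: t = -0.6946, fail to reject H₀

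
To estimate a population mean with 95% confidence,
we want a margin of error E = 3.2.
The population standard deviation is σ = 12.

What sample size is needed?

Answer: n = 55

Derivation:
z_0.025 = 1.960
n = (z×σ/E)² = (1.960×12/3.2)²
n = 54.0225
Round up: n = 55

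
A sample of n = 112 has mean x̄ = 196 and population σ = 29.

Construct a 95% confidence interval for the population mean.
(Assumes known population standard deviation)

Confidence level: 95%, α = 0.05
z_0.025 = 1.960
SE = σ/√n = 29/√112 = 2.7402
Margin of error = 1.960 × 2.7402 = 5.3708
CI: x̄ ± margin = 196 ± 5.3708
CI: (190.6292, 201.3708)

Answer: (190.6292, 201.3708)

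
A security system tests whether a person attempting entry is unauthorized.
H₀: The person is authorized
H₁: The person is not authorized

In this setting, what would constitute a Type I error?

Answer: Denying entry to an authorized person

Derivation:
A Type I error (probability α) occurs when we reject a true H₀.
A Type II error (probability β) occurs when we fail to reject a false H₀.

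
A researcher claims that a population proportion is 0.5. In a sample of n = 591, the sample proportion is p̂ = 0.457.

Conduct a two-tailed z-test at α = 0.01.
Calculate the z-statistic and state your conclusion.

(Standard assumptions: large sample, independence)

Answer: z = -2.0907, fail to reject H₀

Derivation:
H₀: p = 0.5, H₁: p ≠ 0.5
Standard error: SE = √(p₀(1-p₀)/n) = √(0.5×0.5/591) = 0.020567
z-statistic: z = (p̂ - p₀)/SE = (0.457 - 0.5)/0.020567 = -2.0907
Critical value: z_0.005 = ±2.576
p-value = 0.0366
Decision: fail to reject H₀ at α = 0.01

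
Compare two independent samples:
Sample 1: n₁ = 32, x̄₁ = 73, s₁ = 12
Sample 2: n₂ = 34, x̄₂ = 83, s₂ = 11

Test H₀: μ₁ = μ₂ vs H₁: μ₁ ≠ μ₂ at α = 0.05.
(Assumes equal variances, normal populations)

Answer: t = -3.5321, reject H₀

Derivation:
Pooled variance: s²_p = [31×12² + 33×11²]/(64) = 132.1406
s_p = 11.4952
SE = s_p×√(1/n₁ + 1/n₂) = 11.4952×√(1/32 + 1/34) = 2.8312
t = (x̄₁ - x̄₂)/SE = (73 - 83)/2.8312 = -3.5321
df = 64, t-critical = ±1.998
Decision: reject H₀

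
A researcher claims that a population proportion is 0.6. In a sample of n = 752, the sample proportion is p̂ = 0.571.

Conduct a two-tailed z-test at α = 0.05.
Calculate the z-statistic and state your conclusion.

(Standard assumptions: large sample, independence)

H₀: p = 0.6, H₁: p ≠ 0.6
Standard error: SE = √(p₀(1-p₀)/n) = √(0.6×0.4/752) = 0.017865
z-statistic: z = (p̂ - p₀)/SE = (0.571 - 0.6)/0.017865 = -1.6233
Critical value: z_0.025 = ±1.960
p-value = 0.1045
Decision: fail to reject H₀ at α = 0.05

Answer: z = -1.6233, fail to reject H₀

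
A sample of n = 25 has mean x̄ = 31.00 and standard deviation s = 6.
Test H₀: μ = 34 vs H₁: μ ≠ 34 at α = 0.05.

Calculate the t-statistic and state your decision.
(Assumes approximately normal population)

df = n - 1 = 24
SE = s/√n = 6/√25 = 1.2000
t = (x̄ - μ₀)/SE = (31.00 - 34)/1.2000 = -2.5000
Critical value: t_{0.025,24} = ±2.064
p-value ≈ 0.0197
Decision: reject H₀

Answer: t = -2.5000, reject H₀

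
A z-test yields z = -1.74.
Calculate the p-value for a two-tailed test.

Answer: p-value ≈ 0.0819

Derivation:
For z = -1.74:
p = 2×P(Z > |-1.74|) = 2×(1 - Φ(1.74)) = 0.0819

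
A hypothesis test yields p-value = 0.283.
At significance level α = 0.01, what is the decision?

Answer: fail to reject H₀

Derivation:
Compare p-value to α:
0.283 ≥ 0.01
Decision: fail to reject H₀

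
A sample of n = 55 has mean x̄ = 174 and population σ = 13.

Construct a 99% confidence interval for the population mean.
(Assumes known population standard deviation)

Confidence level: 99%, α = 0.01
z_0.005 = 2.576
SE = σ/√n = 13/√55 = 1.7529
Margin of error = 2.576 × 1.7529 = 4.5155
CI: x̄ ± margin = 174 ± 4.5155
CI: (169.4845, 178.5155)

Answer: (169.4845, 178.5155)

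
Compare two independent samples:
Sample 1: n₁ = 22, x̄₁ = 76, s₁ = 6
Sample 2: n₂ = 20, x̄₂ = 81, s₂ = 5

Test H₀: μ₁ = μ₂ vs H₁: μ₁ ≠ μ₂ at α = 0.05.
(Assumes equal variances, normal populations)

Answer: t = -2.9173, reject H₀

Derivation:
Pooled variance: s²_p = [21×6² + 19×5²]/(40) = 30.7750
s_p = 5.5475
SE = s_p×√(1/n₁ + 1/n₂) = 5.5475×√(1/22 + 1/20) = 1.7139
t = (x̄₁ - x̄₂)/SE = (76 - 81)/1.7139 = -2.9173
df = 40, t-critical = ±2.021
Decision: reject H₀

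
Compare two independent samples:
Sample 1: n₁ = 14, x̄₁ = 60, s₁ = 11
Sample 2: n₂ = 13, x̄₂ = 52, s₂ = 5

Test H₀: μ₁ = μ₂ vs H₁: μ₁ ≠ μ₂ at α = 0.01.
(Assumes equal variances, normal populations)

Answer: t = 2.3997, fail to reject H₀

Derivation:
Pooled variance: s²_p = [13×11² + 12×5²]/(25) = 74.9200
s_p = 8.6556
SE = s_p×√(1/n₁ + 1/n₂) = 8.6556×√(1/14 + 1/13) = 3.3338
t = (x̄₁ - x̄₂)/SE = (60 - 52)/3.3338 = 2.3997
df = 25, t-critical = ±2.787
Decision: fail to reject H₀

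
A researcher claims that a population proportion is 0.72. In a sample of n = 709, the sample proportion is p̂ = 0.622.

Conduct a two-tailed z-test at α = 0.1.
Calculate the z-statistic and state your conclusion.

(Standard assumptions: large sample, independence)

Answer: z = -5.8115, reject H₀

Derivation:
H₀: p = 0.72, H₁: p ≠ 0.72
Standard error: SE = √(p₀(1-p₀)/n) = √(0.72×0.28/709) = 0.016863
z-statistic: z = (p̂ - p₀)/SE = (0.622 - 0.72)/0.016863 = -5.8115
Critical value: z_0.05 = ±1.645
p-value < 0.0001
Decision: reject H₀ at α = 0.1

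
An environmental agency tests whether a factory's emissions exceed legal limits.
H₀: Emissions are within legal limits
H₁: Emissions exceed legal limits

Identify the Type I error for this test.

A Type I error (probability α) occurs when we reject a true H₀.
A Type II error (probability β) occurs when we fail to reject a false H₀.

Answer: Citing a compliant factory for excess emissions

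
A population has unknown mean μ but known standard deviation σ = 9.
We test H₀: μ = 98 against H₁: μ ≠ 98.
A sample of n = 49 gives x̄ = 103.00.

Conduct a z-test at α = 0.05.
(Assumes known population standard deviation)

Answer: z = 3.8889, reject H₀

Derivation:
Standard error: SE = σ/√n = 9/√49 = 1.2857
z-statistic: z = (x̄ - μ₀)/SE = (103.00 - 98)/1.2857 = 3.8889
Critical value: ±1.960
p-value = 0.0001
Decision: reject H₀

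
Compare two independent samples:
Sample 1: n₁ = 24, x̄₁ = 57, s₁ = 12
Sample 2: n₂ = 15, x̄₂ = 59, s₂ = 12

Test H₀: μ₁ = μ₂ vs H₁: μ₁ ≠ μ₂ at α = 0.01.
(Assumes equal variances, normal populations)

Answer: t = -0.5064, fail to reject H₀

Derivation:
Pooled variance: s²_p = [23×12² + 14×12²]/(37) = 144.0000
s_p = 12.0000
SE = s_p×√(1/n₁ + 1/n₂) = 12.0000×√(1/24 + 1/15) = 3.9497
t = (x̄₁ - x̄₂)/SE = (57 - 59)/3.9497 = -0.5064
df = 37, t-critical = ±2.715
Decision: fail to reject H₀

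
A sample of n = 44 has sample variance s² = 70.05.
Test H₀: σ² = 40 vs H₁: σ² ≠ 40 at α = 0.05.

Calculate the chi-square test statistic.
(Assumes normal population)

Answer: χ² = 75.3038, reject H₀

Derivation:
df = n - 1 = 43
χ² = (n-1)s²/σ₀² = 43×70.05/40 = 75.3038
Critical values: χ²_{0.975,43} = 26.785, χ²_{0.025,43} = 62.990
Rejection region: χ² < 26.785 or χ² > 62.990
Decision: reject H₀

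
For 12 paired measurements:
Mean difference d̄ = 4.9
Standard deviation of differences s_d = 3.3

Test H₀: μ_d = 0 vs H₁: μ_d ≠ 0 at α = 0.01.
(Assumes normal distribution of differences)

df = n - 1 = 11
SE = s_d/√n = 3.3/√12 = 0.9526
t = d̄/SE = 4.9/0.9526 = 5.1438
Critical value: t_{0.005,11} = ±3.106
p-value ≈ 0.0003
Decision: reject H₀

Answer: t = 5.1438, reject H₀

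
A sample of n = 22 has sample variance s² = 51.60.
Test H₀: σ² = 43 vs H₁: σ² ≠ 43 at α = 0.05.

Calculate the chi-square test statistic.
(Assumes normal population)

df = n - 1 = 21
χ² = (n-1)s²/σ₀² = 21×51.60/43 = 25.2000
Critical values: χ²_{0.975,21} = 10.283, χ²_{0.025,21} = 35.479
Rejection region: χ² < 10.283 or χ² > 35.479
Decision: fail to reject H₀

Answer: χ² = 25.2000, fail to reject H₀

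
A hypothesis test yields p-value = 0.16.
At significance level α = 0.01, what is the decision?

Answer: fail to reject H₀

Derivation:
Compare p-value to α:
0.16 ≥ 0.01
Decision: fail to reject H₀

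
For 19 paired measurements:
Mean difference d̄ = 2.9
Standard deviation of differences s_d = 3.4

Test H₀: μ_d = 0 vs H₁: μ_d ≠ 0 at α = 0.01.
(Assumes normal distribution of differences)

df = n - 1 = 18
SE = s_d/√n = 3.4/√19 = 0.7800
t = d̄/SE = 2.9/0.7800 = 3.7179
Critical value: t_{0.005,18} = ±2.878
p-value ≈ 0.0016
Decision: reject H₀

Answer: t = 3.7179, reject H₀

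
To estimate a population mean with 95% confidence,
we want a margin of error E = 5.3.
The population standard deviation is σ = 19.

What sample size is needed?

z_0.025 = 1.960
n = (z×σ/E)² = (1.960×19/5.3)²
n = 49.3705
Round up: n = 50

Answer: n = 50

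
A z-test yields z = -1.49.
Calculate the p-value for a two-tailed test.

For z = -1.49:
p = 2×P(Z > |-1.49|) = 2×(1 - Φ(1.49)) = 0.1362

Answer: p-value ≈ 0.1362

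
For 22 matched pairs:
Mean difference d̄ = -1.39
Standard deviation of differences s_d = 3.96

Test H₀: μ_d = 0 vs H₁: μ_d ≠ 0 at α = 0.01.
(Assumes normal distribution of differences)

df = n - 1 = 21
SE = s_d/√n = 3.96/√22 = 0.8443
t = d̄/SE = -1.39/0.8443 = -1.6463
Critical value: t_{0.005,21} = ±2.831
p-value ≈ 0.1146
Decision: fail to reject H₀

Answer: t = -1.6463, fail to reject H₀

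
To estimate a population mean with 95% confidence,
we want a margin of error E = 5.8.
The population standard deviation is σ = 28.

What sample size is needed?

Answer: n = 90

Derivation:
z_0.025 = 1.960
n = (z×σ/E)² = (1.960×28/5.8)²
n = 89.5307
Round up: n = 90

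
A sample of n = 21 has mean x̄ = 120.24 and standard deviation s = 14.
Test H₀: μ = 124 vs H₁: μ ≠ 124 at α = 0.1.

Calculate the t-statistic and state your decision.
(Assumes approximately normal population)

df = n - 1 = 20
SE = s/√n = 14/√21 = 3.0551
t = (x̄ - μ₀)/SE = (120.24 - 124)/3.0551 = -1.2307
Critical value: t_{0.05,20} = ±1.725
p-value ≈ 0.2327
Decision: fail to reject H₀

Answer: t = -1.2307, fail to reject H₀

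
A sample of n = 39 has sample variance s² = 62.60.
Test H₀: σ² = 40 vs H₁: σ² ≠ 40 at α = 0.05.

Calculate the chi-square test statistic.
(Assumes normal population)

Answer: χ² = 59.4700, reject H₀

Derivation:
df = n - 1 = 38
χ² = (n-1)s²/σ₀² = 38×62.60/40 = 59.4700
Critical values: χ²_{0.975,38} = 22.878, χ²_{0.025,38} = 56.896
Rejection region: χ² < 22.878 or χ² > 56.896
Decision: reject H₀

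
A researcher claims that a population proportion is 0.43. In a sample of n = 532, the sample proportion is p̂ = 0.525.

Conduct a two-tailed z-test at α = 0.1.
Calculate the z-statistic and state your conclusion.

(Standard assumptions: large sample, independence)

H₀: p = 0.43, H₁: p ≠ 0.43
Standard error: SE = √(p₀(1-p₀)/n) = √(0.43×0.57/532) = 0.021464
z-statistic: z = (p̂ - p₀)/SE = (0.525 - 0.43)/0.021464 = 4.4260
Critical value: z_0.05 = ±1.645
p-value < 0.0001
Decision: reject H₀ at α = 0.1

Answer: z = 4.4260, reject H₀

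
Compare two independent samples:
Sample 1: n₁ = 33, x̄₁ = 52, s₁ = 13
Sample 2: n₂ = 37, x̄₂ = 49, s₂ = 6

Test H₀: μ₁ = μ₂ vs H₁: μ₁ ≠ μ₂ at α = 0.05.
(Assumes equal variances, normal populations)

Answer: t = 1.2619, fail to reject H₀

Derivation:
Pooled variance: s²_p = [32×13² + 36×6²]/(68) = 98.5882
s_p = 9.9292
SE = s_p×√(1/n₁ + 1/n₂) = 9.9292×√(1/33 + 1/37) = 2.3774
t = (x̄₁ - x̄₂)/SE = (52 - 49)/2.3774 = 1.2619
df = 68, t-critical = ±1.995
Decision: fail to reject H₀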